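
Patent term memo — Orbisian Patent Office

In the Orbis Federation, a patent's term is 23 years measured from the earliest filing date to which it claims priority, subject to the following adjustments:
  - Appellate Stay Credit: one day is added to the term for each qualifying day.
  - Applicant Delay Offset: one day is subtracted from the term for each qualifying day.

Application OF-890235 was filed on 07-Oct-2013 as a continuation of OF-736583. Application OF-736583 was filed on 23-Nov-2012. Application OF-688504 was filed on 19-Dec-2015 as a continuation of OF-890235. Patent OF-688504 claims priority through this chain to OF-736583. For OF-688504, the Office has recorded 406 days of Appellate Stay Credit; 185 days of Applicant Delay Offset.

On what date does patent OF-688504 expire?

July 1, 2036

Earliest priority filing: 23 November 2012.
Base term: 23 November 2012 + 23 years → 23 November 2035.
Appellate Stay Credit: +406 days → 2 January 2037.
Applicant Delay Offset: −185 days → 1 July 2036.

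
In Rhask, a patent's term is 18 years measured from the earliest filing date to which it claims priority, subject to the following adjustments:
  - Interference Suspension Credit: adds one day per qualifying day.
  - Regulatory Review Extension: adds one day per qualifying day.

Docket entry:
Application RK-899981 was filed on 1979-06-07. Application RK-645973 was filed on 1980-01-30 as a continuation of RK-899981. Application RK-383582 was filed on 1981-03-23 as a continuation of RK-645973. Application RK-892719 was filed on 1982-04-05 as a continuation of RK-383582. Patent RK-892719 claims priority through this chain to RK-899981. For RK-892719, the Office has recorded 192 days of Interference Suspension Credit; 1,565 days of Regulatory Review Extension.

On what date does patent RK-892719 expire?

March 30, 2002

Earliest priority filing: 7 June 1979.
Base term: 7 June 1979 + 18 years → 7 June 1997.
Interference Suspension Credit: +192 days → 16 December 1997.
Regulatory Review Extension: +1565 days → 30 March 2002.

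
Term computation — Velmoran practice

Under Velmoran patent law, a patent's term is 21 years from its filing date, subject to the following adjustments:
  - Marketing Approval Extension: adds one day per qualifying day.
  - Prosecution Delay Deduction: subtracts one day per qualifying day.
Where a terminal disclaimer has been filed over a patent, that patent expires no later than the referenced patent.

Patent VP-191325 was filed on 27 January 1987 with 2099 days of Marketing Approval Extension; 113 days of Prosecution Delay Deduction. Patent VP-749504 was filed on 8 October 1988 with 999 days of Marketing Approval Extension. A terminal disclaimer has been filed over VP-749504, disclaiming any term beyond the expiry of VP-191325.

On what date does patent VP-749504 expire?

Natural term of VP-749504:
  Base: filing + 21 years → 8 October 2009.
  Marketing Approval Extension: +999 days → 3 July 2012.
Expiry of referenced patent VP-191325:
  Base: filing + 21 years → 27 January 2008.
  Marketing Approval Extension: +2099 days → 26 October 2013.
  Prosecution Delay Deduction: −113 days → 5 July 2013.
Terminal disclaimer: VP-749504 expires on the earlier of 3 July 2012 and 5 July 2013.

2012-07-03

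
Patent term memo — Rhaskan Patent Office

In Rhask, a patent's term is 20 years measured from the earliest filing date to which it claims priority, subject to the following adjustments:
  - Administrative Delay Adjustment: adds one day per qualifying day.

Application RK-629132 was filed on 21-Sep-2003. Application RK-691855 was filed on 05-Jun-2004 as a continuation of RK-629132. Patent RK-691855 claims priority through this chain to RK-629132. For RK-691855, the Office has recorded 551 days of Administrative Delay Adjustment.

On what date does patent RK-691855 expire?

2025-03-25

Earliest priority filing: 21 September 2003.
Base term: 21 September 2003 + 20 years → 21 September 2023.
Administrative Delay Adjustment: +551 days → 25 March 2025.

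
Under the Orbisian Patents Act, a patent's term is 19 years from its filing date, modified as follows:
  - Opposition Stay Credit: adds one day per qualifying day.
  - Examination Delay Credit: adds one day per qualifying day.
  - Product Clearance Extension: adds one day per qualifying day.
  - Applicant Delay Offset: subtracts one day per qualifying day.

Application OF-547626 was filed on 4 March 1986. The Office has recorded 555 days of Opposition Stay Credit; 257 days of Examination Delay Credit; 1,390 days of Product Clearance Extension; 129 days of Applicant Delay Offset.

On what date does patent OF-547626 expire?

Base term: filing date + 19 years → 4 March 2005.
Opposition Stay Credit: +555 days → 10 September 2006.
Examination Delay Credit: +257 days → 25 May 2007.
Product Clearance Extension: +1390 days → 15 March 2011.
Applicant Delay Offset: −129 days → 6 November 2010.

November 6, 2010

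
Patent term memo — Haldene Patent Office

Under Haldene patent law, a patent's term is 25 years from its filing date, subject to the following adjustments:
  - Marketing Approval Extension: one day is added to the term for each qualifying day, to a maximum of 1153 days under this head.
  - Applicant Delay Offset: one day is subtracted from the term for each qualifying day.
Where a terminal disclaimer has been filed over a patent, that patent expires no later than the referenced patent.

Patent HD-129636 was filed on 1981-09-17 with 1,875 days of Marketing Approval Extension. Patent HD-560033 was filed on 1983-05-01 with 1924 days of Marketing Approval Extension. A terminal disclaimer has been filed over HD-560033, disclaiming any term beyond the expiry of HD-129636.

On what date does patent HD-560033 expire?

November 13, 2009

Natural term of HD-560033:
  Base: filing + 25 years → 1 May 2008.
  Marketing Approval Extension: 1924 days claimed exceeds the 1153-day cap, so +1153 days → 28 June 2011.
Expiry of referenced patent HD-129636:
  Base: filing + 25 years → 17 September 2006.
  Marketing Approval Extension: 1875 days claimed exceeds the 1153-day cap, so +1153 days → 13 November 2009.
Terminal disclaimer: HD-560033 expires on the earlier of 28 June 2011 and 13 November 2009.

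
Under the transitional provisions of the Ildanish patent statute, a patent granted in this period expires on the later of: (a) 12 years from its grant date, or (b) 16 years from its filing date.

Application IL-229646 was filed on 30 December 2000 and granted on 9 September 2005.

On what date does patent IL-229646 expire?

September 9, 2017

(a) grant + 12 years → 9 September 2017.
(b) filing + 16 years → 30 December 2016.
Later of the two: 9 September 2017.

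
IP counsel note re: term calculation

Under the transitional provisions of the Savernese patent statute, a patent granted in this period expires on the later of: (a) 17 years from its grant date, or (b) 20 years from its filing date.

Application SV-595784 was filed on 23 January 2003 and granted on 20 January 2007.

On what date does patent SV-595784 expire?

(a) grant + 17 years → 20 January 2024.
(b) filing + 20 years → 23 January 2023.
Later of the two: 20 January 2024.

2024-01-20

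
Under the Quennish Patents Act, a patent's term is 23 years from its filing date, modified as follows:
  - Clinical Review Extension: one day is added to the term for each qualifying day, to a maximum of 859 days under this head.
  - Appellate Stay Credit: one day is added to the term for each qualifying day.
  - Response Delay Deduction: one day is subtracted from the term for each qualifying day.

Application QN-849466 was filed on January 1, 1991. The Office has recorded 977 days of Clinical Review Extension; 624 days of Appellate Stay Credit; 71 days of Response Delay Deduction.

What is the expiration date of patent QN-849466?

Base term: filing date + 23 years → 1 January 2014.
Clinical Review Extension: 977 days claimed exceeds the 859-day cap, so +859 days → 9 May 2016.
Appellate Stay Credit: +624 days → 23 January 2018.
Response Delay Deduction: −71 days → 13 November 2017.

2017-11-13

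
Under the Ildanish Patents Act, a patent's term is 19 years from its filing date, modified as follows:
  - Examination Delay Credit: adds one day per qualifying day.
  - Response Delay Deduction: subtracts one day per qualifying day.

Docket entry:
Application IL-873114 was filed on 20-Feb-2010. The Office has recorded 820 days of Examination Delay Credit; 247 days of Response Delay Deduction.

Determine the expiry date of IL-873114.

September 16, 2030

Base term: filing date + 19 years → 20 February 2029.
Examination Delay Credit: +820 days → 21 May 2031.
Response Delay Deduction: −247 days → 16 September 2030.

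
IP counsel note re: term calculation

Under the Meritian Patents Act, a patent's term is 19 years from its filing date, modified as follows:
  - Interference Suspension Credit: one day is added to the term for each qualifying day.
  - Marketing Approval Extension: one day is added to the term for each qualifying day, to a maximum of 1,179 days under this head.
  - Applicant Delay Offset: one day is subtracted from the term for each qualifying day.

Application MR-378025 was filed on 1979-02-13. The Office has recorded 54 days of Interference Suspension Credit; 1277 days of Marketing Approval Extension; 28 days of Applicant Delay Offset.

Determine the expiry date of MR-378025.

2001-06-02

Base term: filing date + 19 years → 13 February 1998.
Interference Suspension Credit: +54 days → 8 April 1998.
Marketing Approval Extension: 1277 days claimed exceeds the 1179-day cap, so +1179 days → 30 June 2001.
Applicant Delay Offset: −28 days → 2 June 2001.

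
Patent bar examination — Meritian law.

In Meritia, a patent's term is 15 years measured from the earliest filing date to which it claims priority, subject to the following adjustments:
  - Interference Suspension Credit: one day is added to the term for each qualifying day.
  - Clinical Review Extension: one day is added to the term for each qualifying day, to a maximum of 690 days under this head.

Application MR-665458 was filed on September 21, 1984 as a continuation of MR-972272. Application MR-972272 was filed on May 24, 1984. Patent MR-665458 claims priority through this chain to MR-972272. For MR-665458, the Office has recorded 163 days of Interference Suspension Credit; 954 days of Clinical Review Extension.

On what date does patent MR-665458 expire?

Earliest priority filing: 24 May 1984.
Base term: 24 May 1984 + 15 years → 24 May 1999.
Interference Suspension Credit: +163 days → 3 November 1999.
Clinical Review Extension: 954 days claimed exceeds the 690-day cap, so +690 days → 23 September 2001.

September 23, 2001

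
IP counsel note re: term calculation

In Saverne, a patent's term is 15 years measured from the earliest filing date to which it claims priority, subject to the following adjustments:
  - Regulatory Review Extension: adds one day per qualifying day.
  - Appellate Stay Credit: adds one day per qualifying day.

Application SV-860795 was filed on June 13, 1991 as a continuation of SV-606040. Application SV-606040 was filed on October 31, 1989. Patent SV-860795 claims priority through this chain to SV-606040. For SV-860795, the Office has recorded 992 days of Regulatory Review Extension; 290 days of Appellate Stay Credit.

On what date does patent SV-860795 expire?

2008-05-05

Earliest priority filing: 31 October 1989.
Base term: 31 October 1989 + 15 years → 31 October 2004.
Regulatory Review Extension: +992 days → 20 July 2007.
Appellate Stay Credit: +290 days → 5 May 2008.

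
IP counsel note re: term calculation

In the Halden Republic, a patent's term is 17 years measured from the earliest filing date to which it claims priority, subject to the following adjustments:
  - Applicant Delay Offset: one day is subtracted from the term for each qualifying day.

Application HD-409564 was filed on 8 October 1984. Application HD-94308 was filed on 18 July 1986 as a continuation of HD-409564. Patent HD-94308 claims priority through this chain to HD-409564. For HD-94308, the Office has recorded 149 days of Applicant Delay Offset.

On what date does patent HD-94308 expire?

2001-05-12

Earliest priority filing: 8 October 1984.
Base term: 8 October 1984 + 17 years → 8 October 2001.
Applicant Delay Offset: −149 days → 12 May 2001.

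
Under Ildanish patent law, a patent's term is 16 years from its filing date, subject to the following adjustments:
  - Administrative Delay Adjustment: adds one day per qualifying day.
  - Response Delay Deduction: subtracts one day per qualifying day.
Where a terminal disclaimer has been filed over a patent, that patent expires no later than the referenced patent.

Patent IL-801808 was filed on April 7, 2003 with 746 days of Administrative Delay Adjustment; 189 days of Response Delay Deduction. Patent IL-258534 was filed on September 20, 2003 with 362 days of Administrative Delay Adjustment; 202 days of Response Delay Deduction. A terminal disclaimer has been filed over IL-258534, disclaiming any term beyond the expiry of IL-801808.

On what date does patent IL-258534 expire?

February 27, 2020

Natural term of IL-258534:
  Base: filing + 16 years → 20 September 2019.
  Administrative Delay Adjustment: +362 days → 16 September 2020.
  Response Delay Deduction: −202 days → 27 February 2020.
Expiry of referenced patent IL-801808:
  Base: filing + 16 years → 7 April 2019.
  Administrative Delay Adjustment: +746 days → 22 April 2021.
  Response Delay Deduction: −189 days → 15 October 2020.
Terminal disclaimer: IL-258534 expires on the earlier of 27 February 2020 and 15 October 2020.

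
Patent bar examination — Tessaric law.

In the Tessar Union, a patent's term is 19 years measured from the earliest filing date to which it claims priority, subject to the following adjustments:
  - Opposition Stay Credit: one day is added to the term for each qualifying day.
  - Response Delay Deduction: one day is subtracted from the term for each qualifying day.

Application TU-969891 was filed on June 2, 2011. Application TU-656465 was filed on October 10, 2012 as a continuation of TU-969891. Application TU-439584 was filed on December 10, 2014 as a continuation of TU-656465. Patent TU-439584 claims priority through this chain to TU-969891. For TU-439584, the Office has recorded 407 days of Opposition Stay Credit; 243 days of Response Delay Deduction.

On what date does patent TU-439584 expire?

Earliest priority filing: 2 June 2011.
Base term: 2 June 2011 + 19 years → 2 June 2030.
Opposition Stay Credit: +407 days → 14 July 2031.
Response Delay Deduction: −243 days → 13 November 2030.

November 13, 2030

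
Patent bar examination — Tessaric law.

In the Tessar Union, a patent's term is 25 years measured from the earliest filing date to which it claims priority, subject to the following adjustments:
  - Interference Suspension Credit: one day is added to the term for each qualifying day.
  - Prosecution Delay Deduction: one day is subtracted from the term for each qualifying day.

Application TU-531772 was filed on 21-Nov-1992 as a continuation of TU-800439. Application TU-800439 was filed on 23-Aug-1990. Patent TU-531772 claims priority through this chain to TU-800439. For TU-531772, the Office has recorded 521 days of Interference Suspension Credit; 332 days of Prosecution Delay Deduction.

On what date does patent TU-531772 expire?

February 28, 2016

Earliest priority filing: 23 August 1990.
Base term: 23 August 1990 + 25 years → 23 August 2015.
Interference Suspension Credit: +521 days → 25 January 2017.
Prosecution Delay Deduction: −332 days → 28 February 2016.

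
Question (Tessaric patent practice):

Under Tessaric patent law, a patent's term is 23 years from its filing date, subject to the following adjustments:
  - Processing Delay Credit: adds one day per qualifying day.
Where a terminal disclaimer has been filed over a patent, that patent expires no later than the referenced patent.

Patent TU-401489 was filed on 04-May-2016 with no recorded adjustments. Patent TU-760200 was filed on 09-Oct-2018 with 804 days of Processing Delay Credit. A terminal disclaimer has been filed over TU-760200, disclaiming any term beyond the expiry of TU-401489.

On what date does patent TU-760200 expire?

Natural term of TU-760200:
  Base: filing + 23 years → 9 October 2041.
  Processing Delay Credit: +804 days → 22 December 2043.
Expiry of referenced patent TU-401489:
  Base: filing + 23 years → 4 May 2039.
Terminal disclaimer: TU-760200 expires on the earlier of 22 December 2043 and 4 May 2039.

2039-05-04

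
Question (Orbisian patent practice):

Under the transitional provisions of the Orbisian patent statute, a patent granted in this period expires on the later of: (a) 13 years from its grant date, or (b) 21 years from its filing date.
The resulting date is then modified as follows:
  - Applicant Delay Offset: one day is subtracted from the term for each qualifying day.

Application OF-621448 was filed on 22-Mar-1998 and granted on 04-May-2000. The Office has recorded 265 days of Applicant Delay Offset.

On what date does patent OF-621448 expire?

(a) grant + 13 years → 4 May 2013.
(b) filing + 21 years → 22 March 2019.
Later of the two: 22 March 2019.
Applicant Delay Offset: −265 days → 30 June 2018.

June 30, 2018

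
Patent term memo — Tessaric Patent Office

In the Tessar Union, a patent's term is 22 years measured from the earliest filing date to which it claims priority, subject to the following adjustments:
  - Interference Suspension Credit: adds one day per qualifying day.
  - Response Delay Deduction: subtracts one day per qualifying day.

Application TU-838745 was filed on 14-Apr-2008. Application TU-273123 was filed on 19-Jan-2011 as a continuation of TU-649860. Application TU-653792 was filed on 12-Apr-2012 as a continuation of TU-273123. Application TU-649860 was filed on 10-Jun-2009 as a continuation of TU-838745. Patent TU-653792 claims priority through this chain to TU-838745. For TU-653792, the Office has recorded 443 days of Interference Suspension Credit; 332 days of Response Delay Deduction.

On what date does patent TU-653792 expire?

2030-08-03

Earliest priority filing: 14 April 2008.
Base term: 14 April 2008 + 22 years → 14 April 2030.
Interference Suspension Credit: +443 days → 1 July 2031.
Response Delay Deduction: −332 days → 3 August 2030.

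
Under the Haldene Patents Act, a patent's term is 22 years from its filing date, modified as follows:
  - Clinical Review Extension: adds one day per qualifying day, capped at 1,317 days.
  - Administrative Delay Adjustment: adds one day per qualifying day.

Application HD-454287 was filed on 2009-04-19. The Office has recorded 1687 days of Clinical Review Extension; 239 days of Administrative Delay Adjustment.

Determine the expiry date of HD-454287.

2035-07-23

Base term: filing date + 22 years → 19 April 2031.
Clinical Review Extension: 1687 days claimed exceeds the 1317-day cap, so +1317 days → 26 November 2034.
Administrative Delay Adjustment: +239 days → 23 July 2035.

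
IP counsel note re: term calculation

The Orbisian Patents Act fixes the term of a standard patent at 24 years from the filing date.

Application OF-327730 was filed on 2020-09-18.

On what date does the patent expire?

2044-09-18

Filing date + 24 years → 18 September 2044.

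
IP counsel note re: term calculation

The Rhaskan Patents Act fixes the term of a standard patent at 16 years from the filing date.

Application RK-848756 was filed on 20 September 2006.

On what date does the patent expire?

2022-09-20

Filing date + 16 years → 20 September 2022.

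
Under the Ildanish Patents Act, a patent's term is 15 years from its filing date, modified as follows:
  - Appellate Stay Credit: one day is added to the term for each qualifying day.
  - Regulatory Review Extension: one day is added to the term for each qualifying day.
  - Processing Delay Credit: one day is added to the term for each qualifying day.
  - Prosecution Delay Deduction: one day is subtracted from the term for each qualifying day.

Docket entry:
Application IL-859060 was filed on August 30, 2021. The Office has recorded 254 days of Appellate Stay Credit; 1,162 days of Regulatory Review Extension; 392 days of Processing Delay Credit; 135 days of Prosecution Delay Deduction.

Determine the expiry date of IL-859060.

2041-03-30

Base term: filing date + 15 years → 30 August 2036.
Appellate Stay Credit: +254 days → 11 May 2037.
Regulatory Review Extension: +1162 days → 16 July 2040.
Processing Delay Credit: +392 days → 12 August 2041.
Prosecution Delay Deduction: −135 days → 30 March 2041.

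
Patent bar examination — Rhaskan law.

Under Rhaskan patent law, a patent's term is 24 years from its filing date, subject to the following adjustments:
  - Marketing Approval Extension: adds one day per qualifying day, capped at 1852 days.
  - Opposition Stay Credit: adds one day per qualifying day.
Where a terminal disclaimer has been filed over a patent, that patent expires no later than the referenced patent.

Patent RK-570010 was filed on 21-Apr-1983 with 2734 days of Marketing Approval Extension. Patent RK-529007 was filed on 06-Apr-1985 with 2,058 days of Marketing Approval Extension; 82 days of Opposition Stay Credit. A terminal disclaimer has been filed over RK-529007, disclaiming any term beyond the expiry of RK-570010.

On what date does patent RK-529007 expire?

2012-05-16

Natural term of RK-529007:
  Base: filing + 24 years → 6 April 2009.
  Marketing Approval Extension: 2058 days claimed exceeds the 1852-day cap, so +1852 days → 2 May 2014.
  Opposition Stay Credit: +82 days → 23 July 2014.
Expiry of referenced patent RK-570010:
  Base: filing + 24 years → 21 April 2007.
  Marketing Approval Extension: 2734 days claimed exceeds the 1852-day cap, so +1852 days → 16 May 2012.
Terminal disclaimer: RK-529007 expires on the earlier of 23 July 2014 and 16 May 2012.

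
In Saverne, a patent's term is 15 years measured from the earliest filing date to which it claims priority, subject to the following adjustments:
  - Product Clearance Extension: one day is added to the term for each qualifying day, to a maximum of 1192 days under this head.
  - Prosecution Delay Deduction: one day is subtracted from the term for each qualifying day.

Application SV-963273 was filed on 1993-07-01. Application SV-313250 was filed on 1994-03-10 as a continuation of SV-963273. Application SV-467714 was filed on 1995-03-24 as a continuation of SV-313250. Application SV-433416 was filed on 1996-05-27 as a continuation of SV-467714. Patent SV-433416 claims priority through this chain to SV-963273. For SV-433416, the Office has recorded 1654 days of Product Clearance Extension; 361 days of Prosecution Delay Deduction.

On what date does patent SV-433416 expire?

Earliest priority filing: 1 July 1993.
Base term: 1 July 1993 + 15 years → 1 July 2008.
Product Clearance Extension: 1654 days claimed exceeds the 1192-day cap, so +1192 days → 6 October 2011.
Prosecution Delay Deduction: −361 days → 10 October 2010.

2010-10-10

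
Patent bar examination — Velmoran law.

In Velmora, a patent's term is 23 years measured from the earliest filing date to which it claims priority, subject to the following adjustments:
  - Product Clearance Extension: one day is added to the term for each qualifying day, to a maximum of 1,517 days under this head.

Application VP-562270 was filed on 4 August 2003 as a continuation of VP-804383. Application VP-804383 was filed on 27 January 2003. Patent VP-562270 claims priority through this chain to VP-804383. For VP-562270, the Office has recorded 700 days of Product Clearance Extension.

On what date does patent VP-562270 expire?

2027-12-28

Earliest priority filing: 27 January 2003.
Base term: 27 January 2003 + 23 years → 27 January 2026.
Product Clearance Extension: 700 days (within the 1517-day cap) → +700 days → 28 December 2027.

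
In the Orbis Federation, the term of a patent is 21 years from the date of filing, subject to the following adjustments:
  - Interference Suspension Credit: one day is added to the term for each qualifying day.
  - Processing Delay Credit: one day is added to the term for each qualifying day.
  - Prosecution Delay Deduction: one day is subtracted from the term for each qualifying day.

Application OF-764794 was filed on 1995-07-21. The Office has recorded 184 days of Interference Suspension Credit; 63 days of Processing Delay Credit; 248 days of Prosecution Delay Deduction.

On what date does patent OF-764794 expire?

2016-07-20

Base term: filing date + 21 years → 21 July 2016.
Interference Suspension Credit: +184 days → 21 January 2017.
Processing Delay Credit: +63 days → 25 March 2017.
Prosecution Delay Deduction: −248 days → 20 July 2016.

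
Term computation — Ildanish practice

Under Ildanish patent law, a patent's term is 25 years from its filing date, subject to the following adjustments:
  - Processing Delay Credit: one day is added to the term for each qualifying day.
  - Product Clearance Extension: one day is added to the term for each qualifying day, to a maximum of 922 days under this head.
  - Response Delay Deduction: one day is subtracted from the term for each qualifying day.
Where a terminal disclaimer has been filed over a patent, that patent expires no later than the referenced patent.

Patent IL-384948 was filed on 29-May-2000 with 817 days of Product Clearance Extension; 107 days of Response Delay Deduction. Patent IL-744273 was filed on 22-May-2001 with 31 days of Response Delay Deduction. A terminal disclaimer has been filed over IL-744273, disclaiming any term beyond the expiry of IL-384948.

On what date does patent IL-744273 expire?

Natural term of IL-744273:
  Base: filing + 25 years → 22 May 2026.
  Response Delay Deduction: −31 days → 21 April 2026.
Expiry of referenced patent IL-384948:
  Base: filing + 25 years → 29 May 2025.
  Product Clearance Extension: 817 days (within the 922-day cap) → +817 days → 24 August 2027.
  Response Delay Deduction: −107 days → 9 May 2027.
Terminal disclaimer: IL-744273 expires on the earlier of 21 April 2026 and 9 May 2027.

2026-04-21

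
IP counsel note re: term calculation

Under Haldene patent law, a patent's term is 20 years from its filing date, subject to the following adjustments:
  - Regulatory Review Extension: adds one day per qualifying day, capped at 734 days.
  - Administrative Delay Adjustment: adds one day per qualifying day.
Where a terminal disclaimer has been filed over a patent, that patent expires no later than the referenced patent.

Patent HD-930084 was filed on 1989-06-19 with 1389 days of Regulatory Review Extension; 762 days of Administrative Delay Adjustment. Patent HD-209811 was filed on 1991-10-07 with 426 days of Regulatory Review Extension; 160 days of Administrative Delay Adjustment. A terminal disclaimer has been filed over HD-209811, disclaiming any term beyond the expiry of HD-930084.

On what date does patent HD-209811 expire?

Natural term of HD-209811:
  Base: filing + 20 years → 7 October 2011.
  Regulatory Review Extension: 426 days (within the 734-day cap) → +426 days → 6 December 2012.
  Administrative Delay Adjustment: +160 days → 15 May 2013.
Expiry of referenced patent HD-930084:
  Base: filing + 20 years → 19 June 2009.
  Regulatory Review Extension: 1389 days claimed exceeds the 734-day cap, so +734 days → 23 June 2011.
  Administrative Delay Adjustment: +762 days → 24 July 2013.
Terminal disclaimer: HD-209811 expires on the earlier of 15 May 2013 and 24 July 2013.

May 15, 2013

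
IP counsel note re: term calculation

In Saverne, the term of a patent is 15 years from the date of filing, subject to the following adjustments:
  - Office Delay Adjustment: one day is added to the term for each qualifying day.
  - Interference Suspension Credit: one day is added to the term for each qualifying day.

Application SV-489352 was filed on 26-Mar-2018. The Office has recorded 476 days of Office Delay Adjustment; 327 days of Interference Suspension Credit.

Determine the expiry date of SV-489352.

Base term: filing date + 15 years → 26 March 2033.
Office Delay Adjustment: +476 days → 15 July 2034.
Interference Suspension Credit: +327 days → 7 June 2035.

2035-06-07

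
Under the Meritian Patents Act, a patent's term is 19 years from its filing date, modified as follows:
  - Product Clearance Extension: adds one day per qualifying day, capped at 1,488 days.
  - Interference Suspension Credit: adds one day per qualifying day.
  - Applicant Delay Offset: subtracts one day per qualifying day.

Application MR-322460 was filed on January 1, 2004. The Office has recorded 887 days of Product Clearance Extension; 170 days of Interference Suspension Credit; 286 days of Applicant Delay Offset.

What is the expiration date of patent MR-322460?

February 10, 2025

Base term: filing date + 19 years → 1 January 2023.
Product Clearance Extension: 887 days (within the 1488-day cap) → +887 days → 6 June 2025.
Interference Suspension Credit: +170 days → 23 November 2025.
Applicant Delay Offset: −286 days → 10 February 2025.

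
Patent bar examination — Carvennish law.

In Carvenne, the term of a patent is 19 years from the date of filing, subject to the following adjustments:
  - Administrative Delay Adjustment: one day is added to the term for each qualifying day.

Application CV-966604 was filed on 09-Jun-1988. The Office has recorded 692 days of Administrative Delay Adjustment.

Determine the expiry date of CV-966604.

Base term: filing date + 19 years → 9 June 2007.
Administrative Delay Adjustment: +692 days → 1 May 2009.

May 1, 2009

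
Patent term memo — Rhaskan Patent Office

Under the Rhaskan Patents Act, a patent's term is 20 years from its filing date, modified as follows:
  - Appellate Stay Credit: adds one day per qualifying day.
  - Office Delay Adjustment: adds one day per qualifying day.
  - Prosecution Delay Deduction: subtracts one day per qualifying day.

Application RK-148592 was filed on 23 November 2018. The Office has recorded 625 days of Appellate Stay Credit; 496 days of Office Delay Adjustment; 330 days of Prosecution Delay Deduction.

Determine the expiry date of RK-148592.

Base term: filing date + 20 years → 23 November 2038.
Appellate Stay Credit: +625 days → 9 August 2040.
Office Delay Adjustment: +496 days → 18 December 2041.
Prosecution Delay Deduction: −330 days → 22 January 2041.

2041-01-22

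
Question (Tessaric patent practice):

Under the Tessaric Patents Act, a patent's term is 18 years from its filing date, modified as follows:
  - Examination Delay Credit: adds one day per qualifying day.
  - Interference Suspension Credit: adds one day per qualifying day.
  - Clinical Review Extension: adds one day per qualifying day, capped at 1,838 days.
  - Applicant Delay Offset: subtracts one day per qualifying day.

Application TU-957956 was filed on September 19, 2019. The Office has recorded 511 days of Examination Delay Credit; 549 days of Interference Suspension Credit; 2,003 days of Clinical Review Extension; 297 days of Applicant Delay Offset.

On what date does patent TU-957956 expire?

Base term: filing date + 18 years → 19 September 2037.
Examination Delay Credit: +511 days → 12 February 2039.
Interference Suspension Credit: +549 days → 14 August 2040.
Clinical Review Extension: 2003 days claimed exceeds the 1838-day cap, so +1838 days → 26 August 2045.
Applicant Delay Offset: −297 days → 2 November 2044.

November 2, 2044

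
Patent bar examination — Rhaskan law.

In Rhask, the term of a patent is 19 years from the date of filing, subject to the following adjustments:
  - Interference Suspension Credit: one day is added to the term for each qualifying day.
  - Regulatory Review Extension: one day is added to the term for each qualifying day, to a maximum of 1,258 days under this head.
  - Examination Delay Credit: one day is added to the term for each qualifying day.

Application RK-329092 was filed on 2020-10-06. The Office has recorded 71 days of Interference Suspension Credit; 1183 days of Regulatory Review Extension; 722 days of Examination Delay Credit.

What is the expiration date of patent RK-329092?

March 4, 2045

Base term: filing date + 19 years → 6 October 2039.
Interference Suspension Credit: +71 days → 16 December 2039.
Regulatory Review Extension: 1183 days (within the 1258-day cap) → +1183 days → 13 March 2043.
Examination Delay Credit: +722 days → 4 March 2045.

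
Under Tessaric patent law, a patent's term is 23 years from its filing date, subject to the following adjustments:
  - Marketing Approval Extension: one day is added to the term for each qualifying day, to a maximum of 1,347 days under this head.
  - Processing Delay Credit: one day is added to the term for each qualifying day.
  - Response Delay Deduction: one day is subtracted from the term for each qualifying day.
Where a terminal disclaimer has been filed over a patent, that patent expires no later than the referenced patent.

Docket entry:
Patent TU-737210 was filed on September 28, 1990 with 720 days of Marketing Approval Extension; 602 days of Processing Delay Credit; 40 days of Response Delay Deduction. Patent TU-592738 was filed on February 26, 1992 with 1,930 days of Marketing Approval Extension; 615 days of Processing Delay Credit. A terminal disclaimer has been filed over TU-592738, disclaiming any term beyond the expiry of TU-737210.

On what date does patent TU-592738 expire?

April 2, 2017

Natural term of TU-592738:
  Base: filing + 23 years → 26 February 2015.
  Marketing Approval Extension: 1930 days claimed exceeds the 1347-day cap, so +1347 days → 4 November 2018.
  Processing Delay Credit: +615 days → 11 July 2020.
Expiry of referenced patent TU-737210:
  Base: filing + 23 years → 28 September 2013.
  Marketing Approval Extension: 720 days (within the 1347-day cap) → +720 days → 18 September 2015.
  Processing Delay Credit: +602 days → 12 May 2017.
  Response Delay Deduction: −40 days → 2 April 2017.
Terminal disclaimer: TU-592738 expires on the earlier of 11 July 2020 and 2 April 2017.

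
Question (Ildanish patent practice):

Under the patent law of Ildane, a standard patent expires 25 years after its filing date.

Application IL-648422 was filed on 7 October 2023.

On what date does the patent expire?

October 7, 2048

Filing date + 25 years → 7 October 2048.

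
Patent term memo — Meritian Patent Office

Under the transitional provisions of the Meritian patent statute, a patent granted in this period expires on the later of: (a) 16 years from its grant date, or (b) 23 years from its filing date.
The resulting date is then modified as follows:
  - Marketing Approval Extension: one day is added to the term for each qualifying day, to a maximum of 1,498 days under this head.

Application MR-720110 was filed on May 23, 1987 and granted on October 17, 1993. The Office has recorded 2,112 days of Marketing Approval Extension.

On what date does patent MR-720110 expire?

(a) grant + 16 years → 17 October 2009.
(b) filing + 23 years → 23 May 2010.
Later of the two: 23 May 2010.
Marketing Approval Extension: 2112 days claimed exceeds the 1498-day cap, so +1498 days → 29 June 2014.

2014-06-29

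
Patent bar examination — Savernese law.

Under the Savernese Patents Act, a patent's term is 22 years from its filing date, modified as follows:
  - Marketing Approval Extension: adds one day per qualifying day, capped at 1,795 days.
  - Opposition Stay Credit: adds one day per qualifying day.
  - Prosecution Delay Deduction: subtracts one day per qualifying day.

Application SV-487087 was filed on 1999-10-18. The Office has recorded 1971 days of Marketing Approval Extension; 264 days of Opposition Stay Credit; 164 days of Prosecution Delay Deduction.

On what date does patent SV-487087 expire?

Base term: filing date + 22 years → 18 October 2021.
Marketing Approval Extension: 1971 days claimed exceeds the 1795-day cap, so +1795 days → 17 September 2026.
Opposition Stay Credit: +264 days → 8 June 2027.
Prosecution Delay Deduction: −164 days → 26 December 2026.

2026-12-26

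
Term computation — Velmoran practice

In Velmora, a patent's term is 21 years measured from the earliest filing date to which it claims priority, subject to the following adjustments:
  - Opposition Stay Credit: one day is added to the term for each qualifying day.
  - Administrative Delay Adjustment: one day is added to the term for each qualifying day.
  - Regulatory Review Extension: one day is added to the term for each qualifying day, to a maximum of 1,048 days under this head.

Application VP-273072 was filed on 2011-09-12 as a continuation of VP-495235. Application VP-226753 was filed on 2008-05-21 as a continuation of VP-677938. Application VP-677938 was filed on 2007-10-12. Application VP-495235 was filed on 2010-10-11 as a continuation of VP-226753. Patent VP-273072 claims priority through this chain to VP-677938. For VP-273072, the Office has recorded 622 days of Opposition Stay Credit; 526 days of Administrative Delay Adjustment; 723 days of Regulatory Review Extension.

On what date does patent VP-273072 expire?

2033-11-26

Earliest priority filing: 12 October 2007.
Base term: 12 October 2007 + 21 years → 12 October 2028.
Opposition Stay Credit: +622 days → 26 June 2030.
Administrative Delay Adjustment: +526 days → 4 December 2031.
Regulatory Review Extension: 723 days (within the 1048-day cap) → +723 days → 26 November 2033.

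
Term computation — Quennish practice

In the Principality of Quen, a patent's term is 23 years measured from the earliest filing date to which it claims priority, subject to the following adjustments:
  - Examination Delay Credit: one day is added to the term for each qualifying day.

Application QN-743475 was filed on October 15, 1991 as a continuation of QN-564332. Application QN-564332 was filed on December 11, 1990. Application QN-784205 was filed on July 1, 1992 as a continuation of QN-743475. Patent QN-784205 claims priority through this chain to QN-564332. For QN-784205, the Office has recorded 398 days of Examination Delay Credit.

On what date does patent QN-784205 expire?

Earliest priority filing: 11 December 1990.
Base term: 11 December 1990 + 23 years → 11 December 2013.
Examination Delay Credit: +398 days → 13 January 2015.

January 13, 2015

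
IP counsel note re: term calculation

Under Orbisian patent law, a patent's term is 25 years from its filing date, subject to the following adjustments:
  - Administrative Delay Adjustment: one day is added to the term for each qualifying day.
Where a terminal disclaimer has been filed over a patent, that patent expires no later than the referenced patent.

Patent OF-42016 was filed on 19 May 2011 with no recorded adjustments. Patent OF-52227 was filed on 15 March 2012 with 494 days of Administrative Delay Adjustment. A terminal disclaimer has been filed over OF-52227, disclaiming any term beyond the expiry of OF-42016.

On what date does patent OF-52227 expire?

Natural term of OF-52227:
  Base: filing + 25 years → 15 March 2037.
  Administrative Delay Adjustment: +494 days → 22 July 2038.
Expiry of referenced patent OF-42016:
  Base: filing + 25 years → 19 May 2036.
Terminal disclaimer: OF-52227 expires on the earlier of 22 July 2038 and 19 May 2036.

May 19, 2036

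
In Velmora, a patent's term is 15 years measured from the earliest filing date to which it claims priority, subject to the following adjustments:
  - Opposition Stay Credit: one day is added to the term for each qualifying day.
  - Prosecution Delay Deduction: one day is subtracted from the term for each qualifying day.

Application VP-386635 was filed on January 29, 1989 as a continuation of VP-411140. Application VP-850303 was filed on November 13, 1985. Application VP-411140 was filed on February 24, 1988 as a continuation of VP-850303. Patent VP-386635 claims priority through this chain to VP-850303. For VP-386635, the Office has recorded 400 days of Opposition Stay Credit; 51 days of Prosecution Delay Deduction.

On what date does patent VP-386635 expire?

Earliest priority filing: 13 November 1985.
Base term: 13 November 1985 + 15 years → 13 November 2000.
Opposition Stay Credit: +400 days → 18 December 2001.
Prosecution Delay Deduction: −51 days → 28 October 2001.

October 28, 2001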